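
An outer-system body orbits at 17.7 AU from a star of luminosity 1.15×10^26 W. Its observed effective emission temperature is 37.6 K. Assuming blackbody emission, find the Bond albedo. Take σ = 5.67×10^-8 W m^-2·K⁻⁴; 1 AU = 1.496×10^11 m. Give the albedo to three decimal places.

0.653

d = 17.7 × 1.496×10^11 m = 2.648×10^12 m.
Spreading L over a sphere of radius d: S = 1.15×10^26/(4π·2.65×10^12²) = 1.305 W m^-2.
Energy balance: S(1−α)/4 = σT⁴, so 1−α = 4σT⁴/S.
4σT⁴ = 4·5.67×10⁻⁸·(37.6)⁴ = 0.4533 W m^-2.
Hence α = 1 − 0.4533/1.305 = 0.6527.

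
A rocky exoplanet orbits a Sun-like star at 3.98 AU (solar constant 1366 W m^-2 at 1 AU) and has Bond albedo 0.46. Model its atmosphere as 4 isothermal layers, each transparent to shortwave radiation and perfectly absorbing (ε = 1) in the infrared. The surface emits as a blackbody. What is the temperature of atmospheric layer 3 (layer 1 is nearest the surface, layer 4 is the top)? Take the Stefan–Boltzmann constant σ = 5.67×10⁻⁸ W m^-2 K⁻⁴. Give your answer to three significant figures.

Irradiance scales as 1/d², so S = 1366 W m^-2 × (1/3.98)² = 86.24 W m^-2.
Top-of-atmosphere balance: σT_e⁴ = S(1−α)/4 = 11.64 W m^-2 → T_e = 119.7 K.
In the N-layer model, layer k (counted from the surface) has T_k = (N+1−k)^(1/4)·T_e.
With k = 3: T_3 = (4+1−3)^¼·119.7 K = 142.4 K.

142 K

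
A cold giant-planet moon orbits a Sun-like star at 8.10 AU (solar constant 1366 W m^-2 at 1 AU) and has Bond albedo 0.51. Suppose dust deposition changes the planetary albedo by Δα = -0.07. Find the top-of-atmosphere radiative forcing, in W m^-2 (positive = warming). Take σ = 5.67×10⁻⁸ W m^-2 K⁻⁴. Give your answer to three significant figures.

Irradiance scales as 1/d², so S = 1366 W m^-2 × (1/8.10)² = 20.82 W m^-2.
ΔF = −(S/4)Δα = −(20.82/4)×(-0.07) = 0.3643 W m^-2.

0.364 W m^-2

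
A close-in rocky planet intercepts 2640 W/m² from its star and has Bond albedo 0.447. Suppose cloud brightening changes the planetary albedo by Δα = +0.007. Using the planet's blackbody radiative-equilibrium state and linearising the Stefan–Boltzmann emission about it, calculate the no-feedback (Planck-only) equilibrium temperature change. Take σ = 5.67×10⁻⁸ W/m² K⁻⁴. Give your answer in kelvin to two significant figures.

-0.90 K

Unperturbed T_e = [2640·(1−0.447)/(4σ)]^¼ = 283.3 K.
TOA radiative forcing: ΔF = −S·Δα/4 = −2640·(+0.007)/4 = -4.620 W/m².
Linearising σT⁴ gives d(σT⁴)/dT = 4σT_e³ = 5.154 W/m² per K.
So ΔT₀ = -4.620/5.154 = -0.896 K.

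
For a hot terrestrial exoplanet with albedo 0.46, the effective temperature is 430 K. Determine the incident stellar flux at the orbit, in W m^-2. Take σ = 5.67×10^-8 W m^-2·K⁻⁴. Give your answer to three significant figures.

Invert the energy balance for S: S = 4σT⁴/(1−α).
σT⁴ = 5.67×10⁻⁸·(430)⁴ = 1938 W m^-2.
S = 4·1938/0.54 = 14360 W m^-2.

14400 W m^-2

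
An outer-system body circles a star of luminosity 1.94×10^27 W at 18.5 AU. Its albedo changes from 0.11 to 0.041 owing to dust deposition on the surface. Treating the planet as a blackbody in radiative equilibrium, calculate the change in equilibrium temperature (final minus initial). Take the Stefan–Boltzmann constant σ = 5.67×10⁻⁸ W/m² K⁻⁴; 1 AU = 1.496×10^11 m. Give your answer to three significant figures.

1.78 K

Orbital distance: d = 18.5 AU = 2.768×10^12 m.
Flux at the orbit: S = L/(4πd²) = 1.94×10^27/(4π·(2.77×10^12)²) = 20.16 W/m².
Before: T₁ = [20.16·0.89/(4σ)]^(1/4) = 94.30 K.
After:  T₂ = [20.16·0.959/(4σ)]^(1/4) = 96.08 K.
ΔT = T₂ − T₁ = 1.777 K.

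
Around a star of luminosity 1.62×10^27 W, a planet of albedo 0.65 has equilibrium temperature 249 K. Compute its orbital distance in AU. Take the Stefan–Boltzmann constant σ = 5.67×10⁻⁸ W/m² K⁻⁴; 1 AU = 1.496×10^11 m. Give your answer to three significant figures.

Required flux: S = 4σT⁴/(1−α) = 2491 W/m².
S = L/(4πd²) → d = √(L/4πS) = √(1.62×10^27/(4π·2491)) = 2.275×10^11 m = 1.521 AU.

1.52 AU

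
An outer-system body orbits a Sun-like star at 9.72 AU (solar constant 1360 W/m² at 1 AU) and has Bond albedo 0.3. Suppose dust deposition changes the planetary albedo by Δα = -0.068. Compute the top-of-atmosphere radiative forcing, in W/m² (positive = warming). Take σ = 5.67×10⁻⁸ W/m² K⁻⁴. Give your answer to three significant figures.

0.245 W/m²

By the inverse-square law, S = 1360/9.72² = 14.39 W/m².
TOA radiative forcing: ΔF = −S·Δα/4 = −14.39·(-0.068)/4 = 0.2447 W/m².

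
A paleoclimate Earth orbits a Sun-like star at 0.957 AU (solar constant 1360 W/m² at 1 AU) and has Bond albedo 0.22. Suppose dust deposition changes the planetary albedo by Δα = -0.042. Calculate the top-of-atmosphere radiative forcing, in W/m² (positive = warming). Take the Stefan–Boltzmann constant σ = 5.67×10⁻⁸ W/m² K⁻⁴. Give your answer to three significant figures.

15.6 W/m²

Irradiance scales as 1/d², so S = 1360 W/m² × (1/0.957)² = 1485 W/m².
The change in absorbed flux is Δ[S(1−α)/4] = −SΔα/4 = 15.59 W/m².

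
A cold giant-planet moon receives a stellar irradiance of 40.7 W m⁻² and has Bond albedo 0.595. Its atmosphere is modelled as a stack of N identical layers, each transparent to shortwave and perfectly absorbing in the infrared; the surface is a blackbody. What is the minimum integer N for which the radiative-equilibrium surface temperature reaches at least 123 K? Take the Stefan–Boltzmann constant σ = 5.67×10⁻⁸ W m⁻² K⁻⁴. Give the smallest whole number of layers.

3

Top-of-atmosphere balance: σT_e⁴ = S(1−α)/4 = 4.121 W m⁻² → T_e = 92.33 K.
T_s = (N+1)^(1/4)·T_e ≥ 123 K requires N+1 ≥ (T_s/T_e)⁴ = (123/92.33)⁴ = 3.149.
So N ≥ 2.149; the smallest integer is N = 3.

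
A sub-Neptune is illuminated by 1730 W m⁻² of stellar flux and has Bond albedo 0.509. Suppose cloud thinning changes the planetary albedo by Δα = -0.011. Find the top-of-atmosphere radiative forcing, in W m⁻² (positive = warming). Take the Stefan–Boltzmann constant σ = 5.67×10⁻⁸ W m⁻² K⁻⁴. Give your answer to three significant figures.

4.76 W m⁻²

The change in absorbed flux is Δ[S(1−α)/4] = −SΔα/4 = 4.757 W m⁻².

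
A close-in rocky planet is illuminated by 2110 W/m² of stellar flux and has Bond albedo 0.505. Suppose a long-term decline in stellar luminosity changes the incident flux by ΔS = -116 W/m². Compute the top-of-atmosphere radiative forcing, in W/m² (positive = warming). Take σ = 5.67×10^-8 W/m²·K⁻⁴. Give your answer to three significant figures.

ΔF = Δ[S(1−α)]/4 = (1−0.505)·-116/4 = -14.36 W/m².

-14.4 W/m²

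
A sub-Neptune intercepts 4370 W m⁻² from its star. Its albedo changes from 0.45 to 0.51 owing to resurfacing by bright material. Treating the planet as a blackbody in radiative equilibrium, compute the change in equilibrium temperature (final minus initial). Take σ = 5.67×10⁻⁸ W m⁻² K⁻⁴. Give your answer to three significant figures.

Before: T₁ = [4370·0.55/(4σ)]^(1/4) = 320.8 K.
With α = 0.51, T₂ = 311.7 K.
Change: 311.7 − 320.8 = -9.133 K.

-9.13 K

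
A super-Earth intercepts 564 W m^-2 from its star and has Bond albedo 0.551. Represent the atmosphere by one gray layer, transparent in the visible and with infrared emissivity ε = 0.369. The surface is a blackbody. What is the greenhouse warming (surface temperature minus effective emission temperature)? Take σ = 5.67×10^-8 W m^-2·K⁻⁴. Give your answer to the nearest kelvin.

10 K

At the top of the atmosphere, σT_e⁴ = S(1−α)/4 = 63.31 W m^-2, giving T_e = 182.8 K.
For a single slab of emissivity ε, T_s⁴ = 2T_e⁴/(2−ε); thus T_s = 182.8·(1.226)^(1/4) = 192.4 K.
T_s − T_e = 192.4 − 182.8 = 9.562 K.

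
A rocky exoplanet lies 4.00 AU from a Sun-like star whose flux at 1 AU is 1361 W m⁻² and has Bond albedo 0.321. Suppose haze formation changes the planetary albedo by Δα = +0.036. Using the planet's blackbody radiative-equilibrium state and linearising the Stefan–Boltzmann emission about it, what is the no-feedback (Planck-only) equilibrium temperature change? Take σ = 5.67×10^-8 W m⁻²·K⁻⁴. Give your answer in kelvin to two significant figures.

-1.7 K

By the inverse-square law, S = 1361/4.00² = 85.06 W m⁻².
Unperturbed T_e = [85.06·(1−0.321)/(4σ)]^¼ = 126.3 K.
ΔF = −(S/4)Δα = −(85.06/4)×(+0.036) = -0.7656 W m⁻².
Planck response: λ_P = 4σT_e³ = 4·5.67×10⁻⁸·(126.3)³ = 0.4572 W m⁻²/K.
So ΔT₀ = -0.7656/0.4572 = -1.67 K.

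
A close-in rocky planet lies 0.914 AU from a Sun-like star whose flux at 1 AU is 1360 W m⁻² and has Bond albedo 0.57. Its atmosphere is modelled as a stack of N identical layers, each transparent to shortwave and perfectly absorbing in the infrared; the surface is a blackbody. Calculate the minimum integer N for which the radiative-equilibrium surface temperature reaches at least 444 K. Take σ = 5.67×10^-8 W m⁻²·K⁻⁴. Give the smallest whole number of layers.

12

Flux at the orbit: S = 1360/(0.914)² = 1628 W m⁻².
Top-of-atmosphere balance: σT_e⁴ = S(1−α)/4 = 175.0 W m⁻² → T_e = 235.7 K.
Since T_s⁴ = (N+1)T_e⁴, we need N ≥ (T_s/T_e)⁴ − 1 = 11.591.
Rounding up, N = 12.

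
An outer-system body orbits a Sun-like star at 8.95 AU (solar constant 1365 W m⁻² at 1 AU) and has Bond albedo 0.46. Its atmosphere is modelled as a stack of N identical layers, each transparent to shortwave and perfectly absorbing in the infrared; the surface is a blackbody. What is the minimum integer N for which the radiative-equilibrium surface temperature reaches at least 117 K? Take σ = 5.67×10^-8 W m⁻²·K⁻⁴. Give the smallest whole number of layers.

4

Irradiance scales as 1/d², so S = 1365 W m⁻² × (1/8.95)² = 17.04 W m⁻².
Top-of-atmosphere balance: σT_e⁴ = S(1−α)/4 = 2.300 W m⁻² → T_e = 79.81 K.
T_s = (N+1)^(1/4)·T_e ≥ 117 K requires N+1 ≥ (T_s/T_e)⁴ = (117/79.81)⁴ = 4.619.
The minimum whole number is N = 4.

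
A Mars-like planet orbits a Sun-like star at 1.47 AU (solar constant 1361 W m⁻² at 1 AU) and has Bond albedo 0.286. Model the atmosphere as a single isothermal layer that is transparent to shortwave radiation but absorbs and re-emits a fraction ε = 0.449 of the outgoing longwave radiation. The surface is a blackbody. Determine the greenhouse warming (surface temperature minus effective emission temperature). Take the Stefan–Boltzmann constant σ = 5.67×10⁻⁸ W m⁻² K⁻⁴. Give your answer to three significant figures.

13.8 K

Flux at the orbit: S = 1361/(1.47)² = 629.8 W m⁻².
Effective emission temperature (TOA balance): σT_e⁴ = S(1−α)/4 = 112.4 W m⁻² → T_e = 211.0 K.
Surface balance with a leaky layer gives σT_s⁴ = σT_e⁴·2/(2−ε), so T_s = T_e·[2/(2−0.449)]^(1/4) = 224.9 K.
T_s − T_e = 224.9 − 211.0 = 13.85 K.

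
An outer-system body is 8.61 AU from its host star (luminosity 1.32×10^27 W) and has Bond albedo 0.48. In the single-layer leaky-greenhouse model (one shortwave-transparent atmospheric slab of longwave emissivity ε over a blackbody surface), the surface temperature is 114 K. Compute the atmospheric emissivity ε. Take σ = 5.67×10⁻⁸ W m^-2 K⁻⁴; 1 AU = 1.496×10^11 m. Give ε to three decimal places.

0.281

Orbital distance: d = 8.61 AU = 1.288×10^12 m.
Flux at the orbit: S = L/(4πd²) = 1.32×10^27/(4π·(1.29×10^12)²) = 63.31 W m^-2.
Effective temperature: T_e = [S(1−α)/(4σ)]^(1/4) = 109.8 K.
Since (2−ε)/2 = (T_e/T_s)⁴ = 0.8595, ε = 0.2810.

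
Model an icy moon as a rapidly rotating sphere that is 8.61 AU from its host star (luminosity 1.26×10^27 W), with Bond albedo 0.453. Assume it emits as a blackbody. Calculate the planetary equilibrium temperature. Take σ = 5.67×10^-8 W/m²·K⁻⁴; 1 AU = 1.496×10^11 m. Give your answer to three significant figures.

Orbital distance: d = 8.61 AU = 1.288×10^12 m.
S = L/(4πd²) = 60.44 W/m².
Averaging over the sphere, the absorbed flux is S(1−α)/4 = 8.265 W/m².
Set σT⁴ = 8.265 → T = (8.265/σ)^(1/4) = 109.9 K.

110 kelvin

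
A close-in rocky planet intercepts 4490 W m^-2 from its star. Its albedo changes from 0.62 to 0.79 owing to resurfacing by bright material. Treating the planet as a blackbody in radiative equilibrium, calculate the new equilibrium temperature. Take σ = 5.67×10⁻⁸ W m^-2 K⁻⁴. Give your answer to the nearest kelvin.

T₂ = [S(1−α₂)/(4σ)]^(1/4) = [4490·0.21/(4σ)]^(1/4) = 253.9 K.

254 K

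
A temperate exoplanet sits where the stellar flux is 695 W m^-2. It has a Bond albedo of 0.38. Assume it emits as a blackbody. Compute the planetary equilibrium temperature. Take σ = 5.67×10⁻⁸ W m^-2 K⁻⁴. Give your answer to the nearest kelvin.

Averaging over the sphere, the absorbed flux is S(1−α)/4 = 107.7 W m^-2.
Balancing against σT⁴: T = (107.7/5.67×10⁻⁸)^(1/4) = 208.8 K.

209 K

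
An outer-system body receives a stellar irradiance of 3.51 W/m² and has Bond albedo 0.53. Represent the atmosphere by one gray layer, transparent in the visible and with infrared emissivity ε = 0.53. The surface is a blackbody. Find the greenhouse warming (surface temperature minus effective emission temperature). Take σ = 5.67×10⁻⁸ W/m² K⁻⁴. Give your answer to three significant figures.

4.16 K

The planet radiates to space at T_e = [S(1−α)/(4σ)]^(1/4) = 51.93 K.
The surface balance (absorbed SW + ε·downward IR = σT_s⁴) with T_a⁴ = T_s⁴/2 reduces to T_s = T_e·[2/(2−ε)]^¼ = 56.09 K.
T_s − T_e = 56.09 − 51.93 = 4.155 K.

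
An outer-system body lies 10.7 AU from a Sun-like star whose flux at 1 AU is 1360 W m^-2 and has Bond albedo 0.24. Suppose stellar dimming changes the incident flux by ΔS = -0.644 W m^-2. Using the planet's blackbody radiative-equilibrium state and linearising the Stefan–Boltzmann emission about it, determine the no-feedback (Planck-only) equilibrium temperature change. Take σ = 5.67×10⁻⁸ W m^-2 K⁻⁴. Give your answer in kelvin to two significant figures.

By the inverse-square law, S = 1360/10.7² = 11.88 W m^-2.
The baseline emission temperature is T_e = 79.43 K.
Only a fraction (1−α) is absorbed and it's spread over 4πR², so ΔF = (1−α)ΔS/4 = -0.1224 W m^-2.
Planck response: λ_P = 4σT_e³ = 4·5.67×10⁻⁸·(79.43)³ = 0.1137 W m^-2/K.
Hence the no-feedback warming is ΔF/(4σT_e³) = -1.08 K.

-1.1 K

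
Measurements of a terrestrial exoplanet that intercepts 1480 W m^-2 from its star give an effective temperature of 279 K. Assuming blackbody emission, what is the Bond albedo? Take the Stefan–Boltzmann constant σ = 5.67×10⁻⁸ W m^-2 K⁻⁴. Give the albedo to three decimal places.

0.071

Rearranging the radiative balance, α = 1 − 4σT⁴/S.
σT⁴ = 343.6 W m^-2, so 4σT⁴ = 1374 W m^-2.
Hence α = 1 − 1374/1480 = 0.0715.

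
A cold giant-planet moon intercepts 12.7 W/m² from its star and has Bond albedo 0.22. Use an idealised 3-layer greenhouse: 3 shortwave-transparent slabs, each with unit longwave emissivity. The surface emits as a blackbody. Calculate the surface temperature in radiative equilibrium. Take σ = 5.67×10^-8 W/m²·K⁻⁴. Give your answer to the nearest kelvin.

115 K

Top-of-atmosphere balance: σT_e⁴ = S(1−α)/4 = 2.477 W/m² → T_e = 81.29 K.
Layer-by-layer balance gives σT_s⁴ = (N+1)σT_e⁴, so T_s = 4^¼·81.29 = 115.0 K.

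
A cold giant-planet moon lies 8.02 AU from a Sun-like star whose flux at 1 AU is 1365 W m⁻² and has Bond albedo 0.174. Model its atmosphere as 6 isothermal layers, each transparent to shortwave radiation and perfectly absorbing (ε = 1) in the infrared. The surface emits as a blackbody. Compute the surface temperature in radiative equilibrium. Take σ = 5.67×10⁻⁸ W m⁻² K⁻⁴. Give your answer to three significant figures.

153 K

By the inverse-square law, S = 1365/8.02² = 21.22 W m⁻².
The effective emission temperature is T_e = [S(1−α)/(4σ)]^¼ = 93.76 K.
With N = 6 opaque layers, T_s = (N+1)^(1/4)·T_e = 7^(1/4)·93.76 = 152.5 K.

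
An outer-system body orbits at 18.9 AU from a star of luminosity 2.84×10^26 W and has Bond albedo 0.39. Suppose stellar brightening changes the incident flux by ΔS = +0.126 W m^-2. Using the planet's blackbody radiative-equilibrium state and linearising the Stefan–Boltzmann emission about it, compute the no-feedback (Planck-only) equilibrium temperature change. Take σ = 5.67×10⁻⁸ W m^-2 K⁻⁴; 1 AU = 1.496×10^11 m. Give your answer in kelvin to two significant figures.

0.59 K

Orbital distance: d = 18.9 AU = 2.827×10^12 m.
Spreading L over a sphere of radius d: S = 2.84×10^26/(4π·2.83×10^12²) = 2.827 W m^-2.
Unperturbed T_e = [2.827·(1−0.39)/(4σ)]^¼ = 52.51 K.
TOA radiative forcing: ΔF = (1−α)ΔS/4 = 0.61·(+0.126)/4 = 0.01921 W m^-2.
The Planck feedback parameter is 4σT_e³ = 0.03284 W m^-2/K.
ΔT₀ = ΔF/λ_P = 0.01921/0.03284 = 0.585 K.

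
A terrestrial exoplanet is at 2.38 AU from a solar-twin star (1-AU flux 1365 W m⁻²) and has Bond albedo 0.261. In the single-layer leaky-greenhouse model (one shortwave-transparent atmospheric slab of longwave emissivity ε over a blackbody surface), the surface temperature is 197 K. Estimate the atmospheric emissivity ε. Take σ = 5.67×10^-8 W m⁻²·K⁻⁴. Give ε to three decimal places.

Irradiance scales as 1/d², so S = 1365 W m⁻² × (1/2.38)² = 241.0 W m⁻².
Effective temperature: T_e = [S(1−α)/(4σ)]^(1/4) = 167.4 K.
Inverting T_s⁴ = 2T_e⁴/(2−ε): (T_e/T_s)⁴ = 0.5213, so ε = 2(1 − 0.5213) = 0.9573.

0.957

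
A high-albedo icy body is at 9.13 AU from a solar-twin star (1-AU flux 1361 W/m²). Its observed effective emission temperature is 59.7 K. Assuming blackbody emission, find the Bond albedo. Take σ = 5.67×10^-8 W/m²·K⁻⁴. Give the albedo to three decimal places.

Irradiance scales as 1/d², so S = 1361 W/m² × (1/9.13)² = 16.33 W/m².
Rearranging the radiative balance, α = 1 − 4σT⁴/S.
4σT⁴ = 4·5.67×10⁻⁸·(59.7)⁴ = 2.881 W/m².
1−α = 2.881/16.33 = 0.1765, so α = 0.8235.

0.824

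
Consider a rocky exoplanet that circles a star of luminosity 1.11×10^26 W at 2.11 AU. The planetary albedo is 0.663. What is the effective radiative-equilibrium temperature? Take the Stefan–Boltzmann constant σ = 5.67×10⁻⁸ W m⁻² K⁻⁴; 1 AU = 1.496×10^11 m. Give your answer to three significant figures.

Orbital distance: d = 2.11 AU = 3.157×10^11 m.
Flux at the orbit: S = L/(4πd²) = 1.11×10^26/(4π·(3.16×10^11)²) = 88.65 W m⁻².
Absorbed flux (global mean): S(1−α)/4 = 88.65·0.337/4 = 7.469 W m⁻².
In equilibrium σT⁴ equals this, so T = 107.1 K.

107 K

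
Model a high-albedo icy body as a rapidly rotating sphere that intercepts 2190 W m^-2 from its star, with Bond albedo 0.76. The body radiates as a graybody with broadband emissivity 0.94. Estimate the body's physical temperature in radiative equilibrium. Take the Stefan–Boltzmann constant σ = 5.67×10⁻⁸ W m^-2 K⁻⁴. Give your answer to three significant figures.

Averaging over the sphere, the absorbed flux is S(1−α)/4 = 131.4 W m^-2.
Radiative balance εσT⁴ = 131.4 gives T = [131.4/(0.94·σ)]^(1/4) = 222.8 K.

223 K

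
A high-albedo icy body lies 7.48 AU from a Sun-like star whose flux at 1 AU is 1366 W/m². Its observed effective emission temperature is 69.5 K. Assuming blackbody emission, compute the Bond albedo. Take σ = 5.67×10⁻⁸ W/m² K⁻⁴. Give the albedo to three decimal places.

Irradiance scales as 1/d², so S = 1366 W/m² × (1/7.48)² = 24.41 W/m².
From σT⁴ = S(1−α)/4 we invert for α: 1−α = 4σT⁴/S.
4σT⁴ = 4·5.67×10⁻⁸·(69.5)⁴ = 5.292 W/m².
1−α = 5.292/24.41 = 0.2167, so α = 0.7833.

0.783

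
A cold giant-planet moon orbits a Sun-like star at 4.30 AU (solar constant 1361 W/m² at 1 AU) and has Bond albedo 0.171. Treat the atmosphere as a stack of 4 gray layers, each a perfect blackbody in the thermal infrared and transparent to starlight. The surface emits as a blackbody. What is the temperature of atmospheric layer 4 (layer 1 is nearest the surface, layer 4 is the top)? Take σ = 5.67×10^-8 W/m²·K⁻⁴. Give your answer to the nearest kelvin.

Irradiance scales as 1/d², so S = 1361 W/m² × (1/4.30)² = 73.61 W/m².
The effective emission temperature is T_e = [S(1−α)/(4σ)]^¼ = 128.1 K.
In the N-layer model, layer k (counted from the surface) has T_k = (N+1−k)^(1/4)·T_e.
T_4 = (1)^(1/4)·128.1 = 128.1 K.

128 K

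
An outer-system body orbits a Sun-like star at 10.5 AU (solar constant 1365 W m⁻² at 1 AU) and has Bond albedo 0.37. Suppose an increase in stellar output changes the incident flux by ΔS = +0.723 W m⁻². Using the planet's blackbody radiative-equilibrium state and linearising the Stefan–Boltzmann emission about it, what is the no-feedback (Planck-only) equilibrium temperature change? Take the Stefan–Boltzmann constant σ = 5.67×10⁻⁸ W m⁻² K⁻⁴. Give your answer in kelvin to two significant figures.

Irradiance scales as 1/d², so S = 1365 W m⁻² × (1/10.5)² = 12.38 W m⁻².
Reference equilibrium: T_e = [S(1−α)/(4σ)]^(1/4) = 76.58 K.
Only a fraction (1−α) is absorbed and it's spread over 4πR², so ΔF = (1−α)ΔS/4 = 0.1139 W m⁻².
Planck response: λ_P = 4σT_e³ = 4·5.67×10⁻⁸·(76.58)³ = 0.1019 W m⁻²/K.
So ΔT₀ = 0.1139/0.1019 = 1.12 K.

1.1 K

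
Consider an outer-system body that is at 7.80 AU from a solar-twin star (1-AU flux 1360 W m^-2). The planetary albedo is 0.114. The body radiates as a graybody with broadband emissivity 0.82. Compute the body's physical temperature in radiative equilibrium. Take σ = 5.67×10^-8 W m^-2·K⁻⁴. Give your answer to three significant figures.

By the inverse-square law, S = 1360/7.80² = 22.35 W m^-2.
Averaging over the sphere, the absorbed flux is S(1−α)/4 = 4.951 W m^-2.
Equating to εσT⁴ with ε = 0.82: T = (4.951/0.82σ)^(1/4) = 101.6 K.

102 K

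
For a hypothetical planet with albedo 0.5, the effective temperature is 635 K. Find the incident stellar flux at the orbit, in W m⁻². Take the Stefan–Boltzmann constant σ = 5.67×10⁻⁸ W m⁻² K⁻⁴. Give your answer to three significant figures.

From S(1−α)/4 = σT⁴: S = 4σT⁴/(1−α).
σT⁴ = 5.67×10⁻⁸·(635)⁴ = 9219 W m⁻².
S = 4·9219/0.5 = 73750 W m⁻².

73800 W m⁻²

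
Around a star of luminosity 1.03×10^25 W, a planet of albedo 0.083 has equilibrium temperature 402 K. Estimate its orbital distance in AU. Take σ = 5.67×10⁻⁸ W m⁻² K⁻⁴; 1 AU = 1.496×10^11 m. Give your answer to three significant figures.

Energy balance gives S = 4σT⁴/(1−α) = 6459 W m⁻².
From L = 4πd²S, d = √(1.03×10^25/(4π·6459)) = 1.126×10^10 m = 0.07530 AU.

0.0753 AU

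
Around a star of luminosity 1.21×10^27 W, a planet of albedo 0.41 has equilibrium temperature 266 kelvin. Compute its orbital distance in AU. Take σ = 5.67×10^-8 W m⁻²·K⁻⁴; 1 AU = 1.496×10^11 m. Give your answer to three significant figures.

Required flux: S = 4σT⁴/(1−α) = 1924 W m⁻².
S = L/(4πd²) → d = √(L/4πS) = √(1.21×10^27/(4π·1924)) = 2.237×10^11 m = 1.495 AU.

1.50 AU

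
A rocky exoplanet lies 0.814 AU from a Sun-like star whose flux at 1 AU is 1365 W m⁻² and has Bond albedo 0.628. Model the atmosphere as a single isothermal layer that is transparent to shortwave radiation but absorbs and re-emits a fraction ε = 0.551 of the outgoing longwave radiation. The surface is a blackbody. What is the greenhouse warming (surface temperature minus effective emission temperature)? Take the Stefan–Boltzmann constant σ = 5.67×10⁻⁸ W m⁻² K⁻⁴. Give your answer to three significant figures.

Flux at the orbit: S = 1365/(0.814)² = 2060 W m⁻².
At the top of the atmosphere, σT_e⁴ = S(1−α)/4 = 191.6 W m⁻², giving T_e = 241.1 K.
Surface balance with a leaky layer gives σT_s⁴ = σT_e⁴·2/(2−ε), so T_s = T_e·[2/(2−0.551)]^(1/4) = 261.3 K.
Greenhouse warming: T_s − T_e = 20.23 K.

20.2 K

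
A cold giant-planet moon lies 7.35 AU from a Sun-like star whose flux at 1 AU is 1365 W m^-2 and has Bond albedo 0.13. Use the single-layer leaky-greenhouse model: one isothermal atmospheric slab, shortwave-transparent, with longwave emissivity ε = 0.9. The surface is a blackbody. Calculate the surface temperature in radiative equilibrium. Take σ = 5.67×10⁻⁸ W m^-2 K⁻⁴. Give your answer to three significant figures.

115 K

By the inverse-square law, S = 1365/7.35² = 25.27 W m^-2.
At the top of the atmosphere, σT_e⁴ = S(1−α)/4 = 5.496 W m^-2, giving T_e = 99.22 K.
For a single slab of emissivity ε, T_s⁴ = 2T_e⁴/(2−ε); thus T_s = 99.22·(1.818)^(1/4) = 115.2 K.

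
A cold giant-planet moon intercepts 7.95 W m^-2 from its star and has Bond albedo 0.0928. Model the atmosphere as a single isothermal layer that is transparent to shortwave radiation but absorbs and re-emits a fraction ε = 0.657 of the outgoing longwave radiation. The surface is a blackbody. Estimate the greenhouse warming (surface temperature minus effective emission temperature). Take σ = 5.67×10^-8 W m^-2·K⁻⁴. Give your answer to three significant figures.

7.86 K

The planet radiates to space at T_e = [S(1−α)/(4σ)]^(1/4) = 75.09 K.
The surface balance (absorbed SW + ε·downward IR = σT_s⁴) with T_a⁴ = T_s⁴/2 reduces to T_s = T_e·[2/(2−ε)]^¼ = 82.96 K.
Greenhouse warming: T_s − T_e = 7.861 K.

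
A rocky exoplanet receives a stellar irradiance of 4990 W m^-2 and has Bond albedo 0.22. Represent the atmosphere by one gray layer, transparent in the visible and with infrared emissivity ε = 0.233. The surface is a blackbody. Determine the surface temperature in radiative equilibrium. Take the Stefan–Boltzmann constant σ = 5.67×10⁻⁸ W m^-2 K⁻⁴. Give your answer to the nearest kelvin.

Effective emission temperature (TOA balance): σT_e⁴ = S(1−α)/4 = 973.1 W m^-2 → T_e = 361.9 K.
The surface balance (absorbed SW + ε·downward IR = σT_s⁴) with T_a⁴ = T_s⁴/2 reduces to T_s = T_e·[2/(2−ε)]^¼ = 373.3 K.

373 K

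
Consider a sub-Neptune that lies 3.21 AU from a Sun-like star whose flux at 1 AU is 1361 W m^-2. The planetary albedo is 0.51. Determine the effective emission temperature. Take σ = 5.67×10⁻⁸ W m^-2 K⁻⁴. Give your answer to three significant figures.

130 kelvin

Flux at the orbit: S = 1361/(3.21)² = 132.1 W m^-2.
Absorbed flux (global mean): S(1−α)/4 = 132.1·0.49/4 = 16.18 W m^-2.
Set σT⁴ = 16.18 → T = (16.18/σ)^(1/4) = 130.0 K.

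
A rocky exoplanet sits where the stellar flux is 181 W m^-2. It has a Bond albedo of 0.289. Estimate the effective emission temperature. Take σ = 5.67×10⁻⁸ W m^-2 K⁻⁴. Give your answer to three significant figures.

154 K

Averaging over the sphere, the absorbed flux is S(1−α)/4 = 32.17 W m^-2.
Set σT⁴ = 32.17 → T = (32.17/σ)^(1/4) = 154.3 K.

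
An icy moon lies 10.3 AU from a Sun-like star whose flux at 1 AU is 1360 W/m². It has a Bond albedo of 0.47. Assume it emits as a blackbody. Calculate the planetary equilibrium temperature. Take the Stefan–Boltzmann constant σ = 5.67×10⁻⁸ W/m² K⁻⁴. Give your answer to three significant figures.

74.0 kelvin

Flux at the orbit: S = 1360/(10.3)² = 12.82 W/m².
Averaging over the sphere, the absorbed flux is S(1−α)/4 = 1.699 W/m².
In equilibrium σT⁴ equals this, so T = 73.98 K.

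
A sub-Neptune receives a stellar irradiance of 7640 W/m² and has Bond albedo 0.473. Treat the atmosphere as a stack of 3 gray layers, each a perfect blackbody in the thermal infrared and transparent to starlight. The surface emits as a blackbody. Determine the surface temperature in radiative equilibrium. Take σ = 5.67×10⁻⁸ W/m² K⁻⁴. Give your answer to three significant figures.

516 kelvin

OLR = S(1−α)/4 = 1007 W/m²; the top layer radiates at T_e = 365.0 K.
For an N-layer opaque stack, T_s⁴ = (N+1)T_e⁴, hence T_s = (4)^(1/4)×365.0 K = 516.2 K.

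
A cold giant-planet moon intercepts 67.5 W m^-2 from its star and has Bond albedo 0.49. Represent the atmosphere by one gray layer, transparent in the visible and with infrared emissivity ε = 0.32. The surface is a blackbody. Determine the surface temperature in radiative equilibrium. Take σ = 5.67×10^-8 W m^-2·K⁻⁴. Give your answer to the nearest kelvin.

Effective emission temperature (TOA balance): σT_e⁴ = S(1−α)/4 = 8.606 W m^-2 → T_e = 111.0 K.
For a single slab of emissivity ε, T_s⁴ = 2T_e⁴/(2−ε); thus T_s = 111.0·(1.19)^(1/4) = 115.9 K.

116 K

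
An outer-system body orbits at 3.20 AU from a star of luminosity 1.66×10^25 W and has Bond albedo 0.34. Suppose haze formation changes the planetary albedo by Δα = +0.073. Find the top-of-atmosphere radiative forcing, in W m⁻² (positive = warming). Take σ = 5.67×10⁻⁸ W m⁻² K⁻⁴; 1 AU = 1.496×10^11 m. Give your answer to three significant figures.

-0.105 W m⁻²

Orbital distance: d = 3.20 AU = 4.787×10^11 m.
Spreading L over a sphere of radius d: S = 1.66×10^25/(4π·4.79×10^11²) = 5.764 W m⁻².
TOA radiative forcing: ΔF = −S·Δα/4 = −5.764·(+0.073)/4 = -0.1052 W m⁻².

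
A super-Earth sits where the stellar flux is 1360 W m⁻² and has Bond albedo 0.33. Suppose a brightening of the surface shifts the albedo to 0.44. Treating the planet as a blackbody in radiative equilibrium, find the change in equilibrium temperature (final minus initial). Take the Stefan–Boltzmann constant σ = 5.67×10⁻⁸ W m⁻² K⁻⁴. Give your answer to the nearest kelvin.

With α = 0.33, T₁ = 251.8 K.
With α = 0.44, T₂ = 240.7 K.
Change: 240.7 − 251.8 = -11.04 K.

-11 K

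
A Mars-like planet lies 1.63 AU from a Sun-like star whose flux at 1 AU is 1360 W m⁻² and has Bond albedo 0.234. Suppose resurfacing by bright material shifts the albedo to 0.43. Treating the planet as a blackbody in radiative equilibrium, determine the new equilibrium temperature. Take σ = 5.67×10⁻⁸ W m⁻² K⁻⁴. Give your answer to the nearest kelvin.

189 K

Flux at the orbit: S = 1360/(1.63)² = 511.9 W m⁻².
With the new albedo, S(1−α₂)/4 = 72.94 W m⁻², so T₂ = 189.4 K.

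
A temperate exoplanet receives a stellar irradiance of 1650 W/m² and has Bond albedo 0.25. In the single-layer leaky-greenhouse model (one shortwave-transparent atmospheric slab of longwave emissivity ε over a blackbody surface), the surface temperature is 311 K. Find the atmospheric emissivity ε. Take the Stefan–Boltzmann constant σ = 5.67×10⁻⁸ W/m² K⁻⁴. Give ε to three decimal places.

0.833

Effective temperature: T_e = [S(1−α)/(4σ)]^(1/4) = 271.8 K.
Inverting T_s⁴ = 2T_e⁴/(2−ε): (T_e/T_s)⁴ = 0.5833, so ε = 2(1 − 0.5833) = 0.8335.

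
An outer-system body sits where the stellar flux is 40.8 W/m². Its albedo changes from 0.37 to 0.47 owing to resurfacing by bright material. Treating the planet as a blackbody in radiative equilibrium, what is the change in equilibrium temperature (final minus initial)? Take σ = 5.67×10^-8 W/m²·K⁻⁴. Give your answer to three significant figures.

-4.36 kelvin

Initial: T₁ = [S(1−0.37)/(4σ)]^(1/4) = 103.2 K.
After:  T₂ = [40.80·0.53/(4σ)]^(1/4) = 98.82 K.
ΔT = T₂ − T₁ = -4.363 K.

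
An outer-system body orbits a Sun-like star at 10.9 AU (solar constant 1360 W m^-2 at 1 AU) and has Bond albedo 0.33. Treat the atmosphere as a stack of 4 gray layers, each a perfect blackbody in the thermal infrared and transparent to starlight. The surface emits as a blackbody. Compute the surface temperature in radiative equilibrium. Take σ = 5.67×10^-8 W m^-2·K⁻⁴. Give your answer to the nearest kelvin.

Irradiance scales as 1/d², so S = 1360 W m^-2 × (1/10.9)² = 11.45 W m^-2.
The effective emission temperature is T_e = [S(1−α)/(4σ)]^¼ = 76.26 K.
Layer-by-layer balance gives σT_s⁴ = (N+1)σT_e⁴, so T_s = 5^¼·76.26 = 114.0 K.

114 kelvin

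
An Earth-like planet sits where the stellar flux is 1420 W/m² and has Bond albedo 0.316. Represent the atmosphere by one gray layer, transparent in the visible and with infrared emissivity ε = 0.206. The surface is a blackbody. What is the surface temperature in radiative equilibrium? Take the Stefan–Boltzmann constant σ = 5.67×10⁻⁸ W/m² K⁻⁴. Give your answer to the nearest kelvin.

263 K

The planet radiates to space at T_e = [S(1−α)/(4σ)]^(1/4) = 255.8 K.
For a single slab of emissivity ε, T_s⁴ = 2T_e⁴/(2−ε); thus T_s = 255.8·(1.115)^(1/4) = 262.9 K.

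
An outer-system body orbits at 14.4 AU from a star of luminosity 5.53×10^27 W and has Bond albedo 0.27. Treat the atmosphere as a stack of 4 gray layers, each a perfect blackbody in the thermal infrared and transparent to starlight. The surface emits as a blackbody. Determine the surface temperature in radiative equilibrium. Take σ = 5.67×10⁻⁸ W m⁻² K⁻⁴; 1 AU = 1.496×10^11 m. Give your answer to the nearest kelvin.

Orbital distance: d = 14.4 AU = 2.154×10^12 m.
S = L/(4πd²) = 94.83 W m⁻².
Top-of-atmosphere balance: σT_e⁴ = S(1−α)/4 = 17.31 W m⁻² → T_e = 132.2 K.
With N = 4 opaque layers, T_s = (N+1)^(1/4)·T_e = 5^(1/4)·132.2 = 197.6 K.

198 K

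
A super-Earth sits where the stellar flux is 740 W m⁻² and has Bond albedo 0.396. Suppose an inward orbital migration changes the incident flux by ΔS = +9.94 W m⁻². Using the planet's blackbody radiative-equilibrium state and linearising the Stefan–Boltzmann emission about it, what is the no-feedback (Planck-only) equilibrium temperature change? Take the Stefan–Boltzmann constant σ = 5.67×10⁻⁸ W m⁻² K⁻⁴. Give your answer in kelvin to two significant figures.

Unperturbed T_e = [740.0·(1−0.396)/(4σ)]^¼ = 210.7 K.
TOA radiative forcing: ΔF = (1−α)ΔS/4 = 0.604·(+9.94)/4 = 1.501 W m⁻².
Planck response: λ_P = 4σT_e³ = 4·5.67×10⁻⁸·(210.7)³ = 2.121 W m⁻²/K.
ΔT₀ = ΔF/λ_P = 1.501/2.121 = 0.708 K.

0.71 kelvin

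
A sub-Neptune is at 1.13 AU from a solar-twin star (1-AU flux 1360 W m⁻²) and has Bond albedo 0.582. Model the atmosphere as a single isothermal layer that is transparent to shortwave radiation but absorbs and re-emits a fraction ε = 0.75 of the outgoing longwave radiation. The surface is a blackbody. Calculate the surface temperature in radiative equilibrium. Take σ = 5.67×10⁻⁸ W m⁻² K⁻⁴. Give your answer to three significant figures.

237 K

Flux at the orbit: S = 1360/(1.13)² = 1065 W m⁻².
At the top of the atmosphere, σT_e⁴ = S(1−α)/4 = 111.3 W m⁻², giving T_e = 210.5 K.
For a single slab of emissivity ε, T_s⁴ = 2T_e⁴/(2−ε); thus T_s = 210.5·(1.6)^(1/4) = 236.7 K.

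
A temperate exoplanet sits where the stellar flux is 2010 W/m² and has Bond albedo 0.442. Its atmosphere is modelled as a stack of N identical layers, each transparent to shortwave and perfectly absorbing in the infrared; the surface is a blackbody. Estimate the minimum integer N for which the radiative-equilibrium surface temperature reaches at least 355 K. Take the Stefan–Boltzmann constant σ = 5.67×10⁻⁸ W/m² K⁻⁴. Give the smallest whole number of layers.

3

OLR = S(1−α)/4 = 280.4 W/m²; the top layer radiates at T_e = 265.2 K.
T_s = (N+1)^(1/4)·T_e ≥ 355 K requires N+1 ≥ (T_s/T_e)⁴ = (355/265.2)⁴ = 3.212.
So N ≥ 2.212; the smallest integer is N = 3.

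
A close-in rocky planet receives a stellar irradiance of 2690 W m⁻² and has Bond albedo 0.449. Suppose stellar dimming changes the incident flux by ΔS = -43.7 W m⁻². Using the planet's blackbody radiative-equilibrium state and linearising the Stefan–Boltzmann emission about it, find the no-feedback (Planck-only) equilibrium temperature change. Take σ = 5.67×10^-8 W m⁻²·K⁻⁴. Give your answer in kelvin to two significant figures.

-1.2 K

Unperturbed T_e = [2690·(1−0.449)/(4σ)]^¼ = 284.3 K.
ΔF = Δ[S(1−α)]/4 = (1−0.449)·-43.7/4 = -6.020 W m⁻².
Planck response: λ_P = 4σT_e³ = 4·5.67×10⁻⁸·(284.3)³ = 5.213 W m⁻²/K.
Hence the no-feedback warming is ΔF/(4σT_e³) = -1.15 K.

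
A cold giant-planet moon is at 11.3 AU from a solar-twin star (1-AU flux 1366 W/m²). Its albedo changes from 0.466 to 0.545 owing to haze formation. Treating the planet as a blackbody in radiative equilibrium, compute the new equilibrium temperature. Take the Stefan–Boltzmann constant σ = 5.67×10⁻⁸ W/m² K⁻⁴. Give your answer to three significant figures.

Irradiance scales as 1/d², so S = 1366 W/m² × (1/11.3)² = 10.70 W/m².
T₂ = [S(1−α₂)/(4σ)]^(1/4) = [10.70·0.455/(4σ)]^(1/4) = 68.06 K.

68.1 kelvin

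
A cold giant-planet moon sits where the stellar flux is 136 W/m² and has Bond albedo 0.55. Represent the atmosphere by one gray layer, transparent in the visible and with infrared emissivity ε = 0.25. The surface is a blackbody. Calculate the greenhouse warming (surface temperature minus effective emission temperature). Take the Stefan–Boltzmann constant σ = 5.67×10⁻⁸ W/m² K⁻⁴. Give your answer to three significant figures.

Effective emission temperature (TOA balance): σT_e⁴ = S(1−α)/4 = 15.30 W/m² → T_e = 128.2 K.
For a single slab of emissivity ε, T_s⁴ = 2T_e⁴/(2−ε); thus T_s = 128.2·(1.143)^(1/4) = 132.5 K.
T_s − T_e = 132.5 − 128.2 = 4.351 K.

4.35 kelvin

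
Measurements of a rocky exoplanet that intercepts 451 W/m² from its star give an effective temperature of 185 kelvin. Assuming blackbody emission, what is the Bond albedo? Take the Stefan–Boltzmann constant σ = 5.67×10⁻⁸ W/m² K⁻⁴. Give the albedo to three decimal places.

Rearranging the radiative balance, α = 1 − 4σT⁴/S.
4σT⁴ = 4·5.67×10⁻⁸·(185)⁴ = 265.7 W/m².
Hence α = 1 − 265.7/451.0 = 0.4109.

0.411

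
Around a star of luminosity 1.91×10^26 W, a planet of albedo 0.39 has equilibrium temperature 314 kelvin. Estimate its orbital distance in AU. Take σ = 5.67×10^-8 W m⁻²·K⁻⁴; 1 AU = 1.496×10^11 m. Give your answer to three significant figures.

0.433 AU

Required flux: S = 4σT⁴/(1−α) = 3614 W m⁻².
S = L/(4πd²) → d = √(L/4πS) = √(1.91×10^26/(4π·3614)) = 6.485×10^10 m = 0.4335 AU.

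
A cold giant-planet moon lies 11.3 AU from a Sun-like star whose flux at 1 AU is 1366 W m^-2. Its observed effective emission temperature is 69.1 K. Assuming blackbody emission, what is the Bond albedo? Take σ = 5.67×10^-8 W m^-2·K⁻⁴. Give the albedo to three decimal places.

0.517

Flux at the orbit: S = 1366/(11.3)² = 10.70 W m^-2.
Rearranging the radiative balance, α = 1 − 4σT⁴/S.
4σT⁴ = 4·5.67×10⁻⁸·(69.1)⁴ = 5.171 W m^-2.
1−α = 5.171/10.70 = 0.4833, so α = 0.5167.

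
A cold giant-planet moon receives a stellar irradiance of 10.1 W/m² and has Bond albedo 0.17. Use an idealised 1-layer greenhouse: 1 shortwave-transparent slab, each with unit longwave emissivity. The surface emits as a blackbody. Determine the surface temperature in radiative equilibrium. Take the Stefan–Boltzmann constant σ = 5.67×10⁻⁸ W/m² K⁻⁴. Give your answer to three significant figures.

92.7 K

OLR = S(1−α)/4 = 2.096 W/m²; the top layer radiates at T_e = 77.97 K.
Layer-by-layer balance gives σT_s⁴ = (N+1)σT_e⁴, so T_s = 2^¼·77.97 = 92.72 K.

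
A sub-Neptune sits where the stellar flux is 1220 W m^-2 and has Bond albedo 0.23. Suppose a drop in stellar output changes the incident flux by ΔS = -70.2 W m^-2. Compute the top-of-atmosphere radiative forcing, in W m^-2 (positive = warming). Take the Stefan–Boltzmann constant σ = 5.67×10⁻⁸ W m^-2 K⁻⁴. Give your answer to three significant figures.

-13.5 W m^-2

TOA radiative forcing: ΔF = (1−α)ΔS/4 = 0.77·(-70.2)/4 = -13.51 W m^-2.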